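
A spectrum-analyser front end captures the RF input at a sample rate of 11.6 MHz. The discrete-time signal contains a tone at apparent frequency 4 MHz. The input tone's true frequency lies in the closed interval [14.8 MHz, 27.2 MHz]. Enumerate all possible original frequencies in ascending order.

Frequencies that alias to 4 MHz are k·fs ± 4 MHz for integer k ≥ 0.
k=0: 4 MHz.
k=1: 7.6 MHz, 15.6 MHz.
k=2: 19.2 MHz, 27.2 MHz.
k=3: 30.8 MHz, 38.8 MHz.
Within [14.8 MHz, 27.2 MHz]: 15.6 MHz, 19.2 MHz, 27.2 MHz.

15.6 MHz, 19.2 MHz, 27.2 MHz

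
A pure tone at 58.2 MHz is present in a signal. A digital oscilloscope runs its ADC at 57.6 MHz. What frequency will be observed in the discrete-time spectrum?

58.2 MHz mod fs = 0.6 MHz.
0.6 MHz ≤ fs/2 = 28.8 MHz, appears at 0.6 MHz.

0.6 MHz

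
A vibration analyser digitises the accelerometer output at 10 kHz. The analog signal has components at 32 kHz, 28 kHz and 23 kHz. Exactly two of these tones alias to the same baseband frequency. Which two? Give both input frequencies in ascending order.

fs/2 = 5 kHz.
32 kHz mod fs = 2 kHz.
2 kHz ≤ fs/2 = 5 kHz, appears at 2 kHz.
28 kHz mod fs = 8 kHz.
8 kHz > fs/2 = 5 kHz, folds to fs − 8 kHz = 2 kHz.
23 kHz mod fs = 3 kHz.
3 kHz ≤ fs/2 = 5 kHz, appears at 3 kHz.
28 kHz and 32 kHz both map to 2 kHz.

28 kHz, 32 kHz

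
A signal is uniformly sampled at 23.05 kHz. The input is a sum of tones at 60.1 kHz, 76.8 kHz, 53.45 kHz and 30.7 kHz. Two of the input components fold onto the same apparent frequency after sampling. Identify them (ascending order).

30.7 kHz, 76.8 kHz

fs/2 = 11.525 kHz.
60.1 kHz mod fs = 14 kHz.
14 kHz > fs/2 = 11.525 kHz, folds to fs − 14 kHz = 9.05 kHz.
76.8 kHz mod fs = 7.65 kHz.
7.65 kHz ≤ fs/2 = 11.525 kHz, appears at 7.65 kHz.
53.45 kHz mod fs = 7.35 kHz.
7.35 kHz ≤ fs/2 = 11.525 kHz, appears at 7.35 kHz.
30.7 kHz mod fs = 7.65 kHz.
7.65 kHz ≤ fs/2 = 11.525 kHz, appears at 7.65 kHz.
30.7 kHz and 76.8 kHz both map to 7.65 kHz.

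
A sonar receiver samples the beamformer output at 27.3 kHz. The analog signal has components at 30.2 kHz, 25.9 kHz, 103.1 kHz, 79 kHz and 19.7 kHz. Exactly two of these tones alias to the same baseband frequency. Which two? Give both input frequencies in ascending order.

30.2 kHz, 79 kHz

fs/2 = 13.65 kHz.
30.2 kHz mod fs = 2.9 kHz.
2.9 kHz ≤ fs/2 = 13.65 kHz, appears at 2.9 kHz.
25.9 kHz > fs/2 = 13.65 kHz, folds to fs − 25.9 kHz = 1.4 kHz.
103.1 kHz mod fs = 21.2 kHz.
21.2 kHz > fs/2 = 13.65 kHz, folds to fs − 21.2 kHz = 6.1 kHz.
79 kHz mod fs = 24.4 kHz.
24.4 kHz > fs/2 = 13.65 kHz, folds to fs − 24.4 kHz = 2.9 kHz.
19.7 kHz > fs/2 = 13.65 kHz, folds to fs − 19.7 kHz = 7.6 kHz.
30.2 kHz and 79 kHz both map to 2.9 kHz.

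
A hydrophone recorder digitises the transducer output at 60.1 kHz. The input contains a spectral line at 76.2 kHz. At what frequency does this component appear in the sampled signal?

16.1 kHz

76.2 kHz mod fs = 16.1 kHz.
16.1 kHz ≤ fs/2 = 30.05 kHz, appears at 16.1 kHz.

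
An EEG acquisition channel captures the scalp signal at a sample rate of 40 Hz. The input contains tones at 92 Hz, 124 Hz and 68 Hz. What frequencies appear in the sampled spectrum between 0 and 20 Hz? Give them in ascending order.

4 Hz, 12 Hz

fs/2 = 20 Hz.
92 Hz mod fs = 12 Hz.
12 Hz ≤ fs/2 = 20 Hz, appears at 12 Hz.
124 Hz mod fs = 4 Hz.
4 Hz ≤ fs/2 = 20 Hz, appears at 4 Hz.
68 Hz mod fs = 28 Hz.
28 Hz > fs/2 = 20 Hz, folds to fs − 28 Hz = 12 Hz.
Distinct values: {4 Hz, 12 Hz}.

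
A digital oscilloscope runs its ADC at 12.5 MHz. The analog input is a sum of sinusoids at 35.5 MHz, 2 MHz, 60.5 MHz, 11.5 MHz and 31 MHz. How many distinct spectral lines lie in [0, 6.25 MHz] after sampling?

fs/2 = 6.25 MHz.
35.5 MHz mod fs = 10.5 MHz.
10.5 MHz > fs/2 = 6.25 MHz, folds to fs − 10.5 MHz = 2 MHz.
2 MHz ≤ fs/2 = 6.25 MHz, passes unchanged.
60.5 MHz mod fs = 10.5 MHz.
10.5 MHz > fs/2 = 6.25 MHz, folds to fs − 10.5 MHz = 2 MHz.
11.5 MHz > fs/2 = 6.25 MHz, folds to fs − 11.5 MHz = 1 MHz.
31 MHz mod fs = 6 MHz.
6 MHz ≤ fs/2 = 6.25 MHz, appears at 6 MHz.
Distinct values: {1 MHz, 2 MHz, 6 MHz} → 3.

3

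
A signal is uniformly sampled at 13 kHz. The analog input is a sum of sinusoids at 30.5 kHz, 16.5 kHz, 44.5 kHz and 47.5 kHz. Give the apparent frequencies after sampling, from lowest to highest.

3.5 kHz, 4.5 kHz, 5.5 kHz

fs/2 = 6.5 kHz.
30.5 kHz mod fs = 4.5 kHz.
4.5 kHz ≤ fs/2 = 6.5 kHz, appears at 4.5 kHz.
16.5 kHz mod fs = 3.5 kHz.
3.5 kHz ≤ fs/2 = 6.5 kHz, appears at 3.5 kHz.
44.5 kHz mod fs = 5.5 kHz.
5.5 kHz ≤ fs/2 = 6.5 kHz, appears at 5.5 kHz.
47.5 kHz mod fs = 8.5 kHz.
8.5 kHz > fs/2 = 6.5 kHz, folds to fs − 8.5 kHz = 4.5 kHz.
Distinct values: {3.5 kHz, 4.5 kHz, 5.5 kHz}.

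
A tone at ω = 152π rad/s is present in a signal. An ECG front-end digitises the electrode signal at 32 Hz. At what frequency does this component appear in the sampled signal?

12 Hz

ω = 152π rad/s → f = ω/(2π) = 76 Hz.
76 Hz mod fs = 12 Hz.
12 Hz ≤ fs/2 = 16 Hz, appears at 12 Hz.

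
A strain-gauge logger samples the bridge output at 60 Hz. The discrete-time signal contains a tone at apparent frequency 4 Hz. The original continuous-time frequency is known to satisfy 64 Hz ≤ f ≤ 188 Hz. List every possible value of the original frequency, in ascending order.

64 Hz, 116 Hz, 124 Hz, 176 Hz, 184 Hz

Frequencies that alias to 4 Hz are k·fs ± 4 Hz for integer k ≥ 0.
k=0: 4 Hz.
k=1: 56 Hz, 64 Hz.
k=2: 116 Hz, 124 Hz.
k=3: 176 Hz, 184 Hz.
k=4: 236 Hz, 244 Hz.
Within [64 Hz, 188 Hz]: 64 Hz, 116 Hz, 124 Hz, 176 Hz, 184 Hz.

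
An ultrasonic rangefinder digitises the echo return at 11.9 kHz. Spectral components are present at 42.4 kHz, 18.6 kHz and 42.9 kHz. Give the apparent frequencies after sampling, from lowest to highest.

fs/2 = 5.95 kHz.
42.4 kHz mod fs = 6.7 kHz.
6.7 kHz > fs/2 = 5.95 kHz, folds to fs − 6.7 kHz = 5.2 kHz.
18.6 kHz mod fs = 6.7 kHz.
6.7 kHz > fs/2 = 5.95 kHz, folds to fs − 6.7 kHz = 5.2 kHz.
42.9 kHz mod fs = 7.2 kHz.
7.2 kHz > fs/2 = 5.95 kHz, folds to fs − 7.2 kHz = 4.7 kHz.
Distinct values: {4.7 kHz, 5.2 kHz}.

4.7 kHz, 5.2 kHz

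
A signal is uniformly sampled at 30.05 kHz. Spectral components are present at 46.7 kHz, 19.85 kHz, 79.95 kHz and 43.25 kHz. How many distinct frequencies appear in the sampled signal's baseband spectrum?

3

fs/2 = 15.025 kHz.
46.7 kHz mod fs = 16.65 kHz.
16.65 kHz > fs/2 = 15.025 kHz, folds to fs − 16.65 kHz = 13.4 kHz.
19.85 kHz > fs/2 = 15.025 kHz, folds to fs − 19.85 kHz = 10.2 kHz.
79.95 kHz mod fs = 19.85 kHz.
19.85 kHz > fs/2 = 15.025 kHz, folds to fs − 19.85 kHz = 10.2 kHz.
43.25 kHz mod fs = 13.2 kHz.
13.2 kHz ≤ fs/2 = 15.025 kHz, appears at 13.2 kHz.
Distinct values: {10.2 kHz, 13.2 kHz, 13.4 kHz} → 3.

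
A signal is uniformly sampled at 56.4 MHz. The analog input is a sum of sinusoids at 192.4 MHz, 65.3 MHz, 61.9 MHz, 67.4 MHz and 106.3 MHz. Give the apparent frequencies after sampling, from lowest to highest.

5.5 MHz, 6.5 MHz, 8.9 MHz, 11 MHz, 23.2 MHz

fs/2 = 28.2 MHz.
192.4 MHz mod fs = 23.2 MHz.
23.2 MHz ≤ fs/2 = 28.2 MHz, appears at 23.2 MHz.
65.3 MHz mod fs = 8.9 MHz.
8.9 MHz ≤ fs/2 = 28.2 MHz, appears at 8.9 MHz.
61.9 MHz mod fs = 5.5 MHz.
5.5 MHz ≤ fs/2 = 28.2 MHz, appears at 5.5 MHz.
67.4 MHz mod fs = 11 MHz.
11 MHz ≤ fs/2 = 28.2 MHz, appears at 11 MHz.
106.3 MHz mod fs = 49.9 MHz.
49.9 MHz > fs/2 = 28.2 MHz, folds to fs − 49.9 MHz = 6.5 MHz.
Distinct values: {5.5 MHz, 6.5 MHz, 8.9 MHz, 11 MHz, 23.2 MHz}.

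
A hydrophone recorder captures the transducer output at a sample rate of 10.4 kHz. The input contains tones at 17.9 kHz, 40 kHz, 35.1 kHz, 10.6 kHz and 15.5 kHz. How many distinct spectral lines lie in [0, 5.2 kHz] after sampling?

5

fs/2 = 5.2 kHz.
17.9 kHz mod fs = 7.5 kHz.
7.5 kHz > fs/2 = 5.2 kHz, folds to fs − 7.5 kHz = 2.9 kHz.
40 kHz mod fs = 8.8 kHz.
8.8 kHz > fs/2 = 5.2 kHz, folds to fs − 8.8 kHz = 1.6 kHz.
35.1 kHz mod fs = 3.9 kHz.
3.9 kHz ≤ fs/2 = 5.2 kHz, appears at 3.9 kHz.
10.6 kHz mod fs = 0.2 kHz.
0.2 kHz ≤ fs/2 = 5.2 kHz, appears at 0.2 kHz.
15.5 kHz mod fs = 5.1 kHz.
5.1 kHz ≤ fs/2 = 5.2 kHz, appears at 5.1 kHz.
Distinct values: {0.2 kHz, 1.6 kHz, 2.9 kHz, 3.9 kHz, 5.1 kHz} → 5.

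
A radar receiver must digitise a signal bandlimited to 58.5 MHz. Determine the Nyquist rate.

117 MHz

Nyquist rate = 2 × 58.5 MHz = 117 MHz.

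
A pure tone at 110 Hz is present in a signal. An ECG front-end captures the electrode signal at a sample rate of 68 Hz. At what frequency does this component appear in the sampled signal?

26 Hz

110 Hz mod fs = 42 Hz.
42 Hz > fs/2 = 34 Hz, folds to fs − 42 Hz = 26 Hz.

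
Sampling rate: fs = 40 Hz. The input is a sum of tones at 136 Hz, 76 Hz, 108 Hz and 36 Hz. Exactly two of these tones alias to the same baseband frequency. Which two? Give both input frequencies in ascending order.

fs/2 = 20 Hz.
136 Hz mod fs = 16 Hz.
16 Hz ≤ fs/2 = 20 Hz, appears at 16 Hz.
76 Hz mod fs = 36 Hz.
36 Hz > fs/2 = 20 Hz, folds to fs − 36 Hz = 4 Hz.
108 Hz mod fs = 28 Hz.
28 Hz > fs/2 = 20 Hz, folds to fs − 28 Hz = 12 Hz.
36 Hz > fs/2 = 20 Hz, folds to fs − 36 Hz = 4 Hz.
36 Hz and 76 Hz both map to 4 Hz.

36 Hz, 76 Hz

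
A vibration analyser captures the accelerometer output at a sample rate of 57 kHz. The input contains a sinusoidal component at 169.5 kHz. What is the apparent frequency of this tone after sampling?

169.5 kHz mod fs = 55.5 kHz.
55.5 kHz > fs/2 = 28.5 kHz, folds to fs − 55.5 kHz = 1.5 kHz.

1.5 kHz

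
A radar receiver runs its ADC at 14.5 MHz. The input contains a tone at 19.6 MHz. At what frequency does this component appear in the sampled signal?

19.6 MHz mod fs = 5.1 MHz.
5.1 MHz ≤ fs/2 = 7.25 MHz, appears at 5.1 MHz.

5.1 MHz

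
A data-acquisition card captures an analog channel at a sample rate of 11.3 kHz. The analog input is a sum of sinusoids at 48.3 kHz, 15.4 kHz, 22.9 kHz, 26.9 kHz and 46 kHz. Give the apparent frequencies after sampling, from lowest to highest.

0.3 kHz, 0.8 kHz, 3.1 kHz, 4.1 kHz, 4.3 kHz

fs/2 = 5.65 kHz.
48.3 kHz mod fs = 3.1 kHz.
3.1 kHz ≤ fs/2 = 5.65 kHz, appears at 3.1 kHz.
15.4 kHz mod fs = 4.1 kHz.
4.1 kHz ≤ fs/2 = 5.65 kHz, appears at 4.1 kHz.
22.9 kHz mod fs = 0.3 kHz.
0.3 kHz ≤ fs/2 = 5.65 kHz, appears at 0.3 kHz.
26.9 kHz mod fs = 4.3 kHz.
4.3 kHz ≤ fs/2 = 5.65 kHz, appears at 4.3 kHz.
46 kHz mod fs = 0.8 kHz.
0.8 kHz ≤ fs/2 = 5.65 kHz, appears at 0.8 kHz.
Distinct values: {0.3 kHz, 0.8 kHz, 3.1 kHz, 4.1 kHz, 4.3 kHz}.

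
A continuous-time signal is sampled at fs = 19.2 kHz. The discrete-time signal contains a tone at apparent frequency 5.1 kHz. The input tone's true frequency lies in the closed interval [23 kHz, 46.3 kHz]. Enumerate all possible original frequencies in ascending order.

Frequencies that alias to 5.1 kHz are k·fs ± 5.1 kHz for integer k ≥ 0.
k=0: 5.1 kHz.
k=1: 14.1 kHz, 24.3 kHz.
k=2: 33.3 kHz, 43.5 kHz.
k=3: 52.5 kHz, 62.7 kHz.
Within [23 kHz, 46.3 kHz]: 24.3 kHz, 33.3 kHz, 43.5 kHz.

24.3 kHz, 33.3 kHz, 43.5 kHz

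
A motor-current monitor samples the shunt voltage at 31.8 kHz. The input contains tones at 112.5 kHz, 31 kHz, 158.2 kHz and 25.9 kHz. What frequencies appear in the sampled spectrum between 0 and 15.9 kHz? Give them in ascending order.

0.8 kHz, 5.9 kHz, 14.7 kHz

fs/2 = 15.9 kHz.
112.5 kHz mod fs = 17.1 kHz.
17.1 kHz > fs/2 = 15.9 kHz, folds to fs − 17.1 kHz = 14.7 kHz.
31 kHz > fs/2 = 15.9 kHz, folds to fs − 31 kHz = 0.8 kHz.
158.2 kHz mod fs = 31 kHz.
31 kHz > fs/2 = 15.9 kHz, folds to fs − 31 kHz = 0.8 kHz.
25.9 kHz > fs/2 = 15.9 kHz, folds to fs − 25.9 kHz = 5.9 kHz.
Distinct values: {0.8 kHz, 5.9 kHz, 14.7 kHz}.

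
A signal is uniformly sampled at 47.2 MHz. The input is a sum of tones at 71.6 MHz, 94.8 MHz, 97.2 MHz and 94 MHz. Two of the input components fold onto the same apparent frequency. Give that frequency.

fs/2 = 23.6 MHz.
71.6 MHz mod fs = 24.4 MHz.
24.4 MHz > fs/2 = 23.6 MHz, folds to fs − 24.4 MHz = 22.8 MHz.
94.8 MHz mod fs = 0.4 MHz.
0.4 MHz ≤ fs/2 = 23.6 MHz, appears at 0.4 MHz.
97.2 MHz mod fs = 2.8 MHz.
2.8 MHz ≤ fs/2 = 23.6 MHz, appears at 2.8 MHz.
94 MHz mod fs = 46.8 MHz.
46.8 MHz > fs/2 = 23.6 MHz, folds to fs − 46.8 MHz = 0.4 MHz.
94 MHz and 94.8 MHz both map to 0.4 MHz.

0.4 MHz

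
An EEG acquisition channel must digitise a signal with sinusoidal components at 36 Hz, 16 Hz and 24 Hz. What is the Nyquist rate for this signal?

Highest-frequency component: 36 Hz.
Nyquist rate = 2 × 36 Hz = 72 Hz.

72 Hz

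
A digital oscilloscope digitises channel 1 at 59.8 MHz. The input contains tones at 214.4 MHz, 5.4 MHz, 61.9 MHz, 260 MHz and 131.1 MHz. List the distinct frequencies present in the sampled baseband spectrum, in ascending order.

2.1 MHz, 5.4 MHz, 11.5 MHz, 20.8 MHz, 24.8 MHz

fs/2 = 29.9 MHz.
214.4 MHz mod fs = 35 MHz.
35 MHz > fs/2 = 29.9 MHz, folds to fs − 35 MHz = 24.8 MHz.
5.4 MHz ≤ fs/2 = 29.9 MHz, passes unchanged.
61.9 MHz mod fs = 2.1 MHz.
2.1 MHz ≤ fs/2 = 29.9 MHz, appears at 2.1 MHz.
260 MHz mod fs = 20.8 MHz.
20.8 MHz ≤ fs/2 = 29.9 MHz, appears at 20.8 MHz.
131.1 MHz mod fs = 11.5 MHz.
11.5 MHz ≤ fs/2 = 29.9 MHz, appears at 11.5 MHz.
Distinct values: {2.1 MHz, 5.4 MHz, 11.5 MHz, 20.8 MHz, 24.8 MHz}.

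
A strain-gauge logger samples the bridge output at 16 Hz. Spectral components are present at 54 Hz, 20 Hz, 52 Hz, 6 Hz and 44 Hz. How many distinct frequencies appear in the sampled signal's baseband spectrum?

fs/2 = 8 Hz.
54 Hz mod fs = 6 Hz.
6 Hz ≤ fs/2 = 8 Hz, appears at 6 Hz.
20 Hz mod fs = 4 Hz.
4 Hz ≤ fs/2 = 8 Hz, appears at 4 Hz.
52 Hz mod fs = 4 Hz.
4 Hz ≤ fs/2 = 8 Hz, appears at 4 Hz.
6 Hz ≤ fs/2 = 8 Hz, passes unchanged.
44 Hz mod fs = 12 Hz.
12 Hz > fs/2 = 8 Hz, folds to fs − 12 Hz = 4 Hz.
Distinct values: {4 Hz, 6 Hz} → 2.

2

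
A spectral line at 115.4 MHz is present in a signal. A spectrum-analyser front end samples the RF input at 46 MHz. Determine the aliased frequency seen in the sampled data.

115.4 MHz mod fs = 23.4 MHz.
23.4 MHz > fs/2 = 23 MHz, folds to fs − 23.4 MHz = 22.6 MHz.

22.6 MHz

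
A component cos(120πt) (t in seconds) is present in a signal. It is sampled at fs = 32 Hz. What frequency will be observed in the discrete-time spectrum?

ω = 120π rad/s → f = ω/(2π) = 60 Hz.
60 Hz mod fs = 28 Hz.
28 Hz > fs/2 = 16 Hz, folds to fs − 28 Hz = 4 Hz.

4 Hz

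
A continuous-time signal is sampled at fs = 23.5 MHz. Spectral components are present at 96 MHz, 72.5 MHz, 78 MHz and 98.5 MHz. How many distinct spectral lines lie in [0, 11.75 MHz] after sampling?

3

fs/2 = 11.75 MHz.
96 MHz mod fs = 2 MHz.
2 MHz ≤ fs/2 = 11.75 MHz, appears at 2 MHz.
72.5 MHz mod fs = 2 MHz.
2 MHz ≤ fs/2 = 11.75 MHz, appears at 2 MHz.
78 MHz mod fs = 7.5 MHz.
7.5 MHz ≤ fs/2 = 11.75 MHz, appears at 7.5 MHz.
98.5 MHz mod fs = 4.5 MHz.
4.5 MHz ≤ fs/2 = 11.75 MHz, appears at 4.5 MHz.
Distinct values: {2 MHz, 4.5 MHz, 7.5 MHz} → 3.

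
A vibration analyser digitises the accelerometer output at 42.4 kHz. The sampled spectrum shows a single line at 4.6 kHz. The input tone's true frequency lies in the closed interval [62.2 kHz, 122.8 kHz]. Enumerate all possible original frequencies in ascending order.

80.2 kHz, 89.4 kHz, 122.6 kHz

Frequencies that alias to 4.6 kHz are k·fs ± 4.6 kHz for integer k ≥ 0.
k=0: 4.6 kHz.
k=1: 37.8 kHz, 47 kHz.
k=2: 80.2 kHz, 89.4 kHz.
k=3: 122.6 kHz, 131.8 kHz.
k=4: 165 kHz, 174.2 kHz.
Within [62.2 kHz, 122.8 kHz]: 80.2 kHz, 89.4 kHz, 122.6 kHz.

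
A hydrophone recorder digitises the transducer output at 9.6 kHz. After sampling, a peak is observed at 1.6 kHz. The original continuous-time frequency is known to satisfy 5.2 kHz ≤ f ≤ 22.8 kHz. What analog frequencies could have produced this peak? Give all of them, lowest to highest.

8 kHz, 11.2 kHz, 17.6 kHz, 20.8 kHz

Frequencies that alias to 1.6 kHz are k·fs ± 1.6 kHz for integer k ≥ 0.
k=0: 1.6 kHz.
k=1: 8 kHz, 11.2 kHz.
k=2: 17.6 kHz, 20.8 kHz.
k=3: 27.2 kHz, 30.4 kHz.
Within [5.2 kHz, 22.8 kHz]: 8 kHz, 11.2 kHz, 17.6 kHz, 20.8 kHz.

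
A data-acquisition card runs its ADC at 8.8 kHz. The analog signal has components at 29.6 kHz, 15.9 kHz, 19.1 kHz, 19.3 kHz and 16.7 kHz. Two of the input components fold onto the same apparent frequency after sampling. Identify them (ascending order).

fs/2 = 4.4 kHz.
29.6 kHz mod fs = 3.2 kHz.
3.2 kHz ≤ fs/2 = 4.4 kHz, appears at 3.2 kHz.
15.9 kHz mod fs = 7.1 kHz.
7.1 kHz > fs/2 = 4.4 kHz, folds to fs − 7.1 kHz = 1.7 kHz.
19.1 kHz mod fs = 1.5 kHz.
1.5 kHz ≤ fs/2 = 4.4 kHz, appears at 1.5 kHz.
19.3 kHz mod fs = 1.7 kHz.
1.7 kHz ≤ fs/2 = 4.4 kHz, appears at 1.7 kHz.
16.7 kHz mod fs = 7.9 kHz.
7.9 kHz > fs/2 = 4.4 kHz, folds to fs − 7.9 kHz = 0.9 kHz.
15.9 kHz and 19.3 kHz both map to 1.7 kHz.

15.9 kHz, 19.3 kHz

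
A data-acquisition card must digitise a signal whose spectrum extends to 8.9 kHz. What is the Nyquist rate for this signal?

17.8 kHz

Nyquist rate = 2 × 8.9 kHz = 17.8 kHz.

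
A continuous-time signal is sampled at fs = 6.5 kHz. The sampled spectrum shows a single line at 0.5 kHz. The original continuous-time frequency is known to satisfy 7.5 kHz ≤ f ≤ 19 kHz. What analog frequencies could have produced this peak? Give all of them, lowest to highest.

12.5 kHz, 13.5 kHz, 19 kHz

Frequencies that alias to 0.5 kHz are k·fs ± 0.5 kHz for integer k ≥ 0.
k=0: 0.5 kHz.
k=1: 6 kHz, 7 kHz.
k=2: 12.5 kHz, 13.5 kHz.
k=3: 19 kHz, 20 kHz.
k=4: 25.5 kHz, 26.5 kHz.
Within [7.5 kHz, 19 kHz]: 12.5 kHz, 13.5 kHz, 19 kHz.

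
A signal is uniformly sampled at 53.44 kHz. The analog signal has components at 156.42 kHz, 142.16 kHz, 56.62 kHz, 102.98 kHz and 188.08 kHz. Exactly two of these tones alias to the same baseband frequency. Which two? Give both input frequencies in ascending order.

102.98 kHz, 156.42 kHz

fs/2 = 26.72 kHz.
156.42 kHz mod fs = 49.54 kHz.
49.54 kHz > fs/2 = 26.72 kHz, folds to fs − 49.54 kHz = 3.9 kHz.
142.16 kHz mod fs = 35.28 kHz.
35.28 kHz > fs/2 = 26.72 kHz, folds to fs − 35.28 kHz = 18.16 kHz.
56.62 kHz mod fs = 3.18 kHz.
3.18 kHz ≤ fs/2 = 26.72 kHz, appears at 3.18 kHz.
102.98 kHz mod fs = 49.54 kHz.
49.54 kHz > fs/2 = 26.72 kHz, folds to fs − 49.54 kHz = 3.9 kHz.
188.08 kHz mod fs = 27.76 kHz.
27.76 kHz > fs/2 = 26.72 kHz, folds to fs − 27.76 kHz = 25.68 kHz.
102.98 kHz and 156.42 kHz both map to 3.9 kHz.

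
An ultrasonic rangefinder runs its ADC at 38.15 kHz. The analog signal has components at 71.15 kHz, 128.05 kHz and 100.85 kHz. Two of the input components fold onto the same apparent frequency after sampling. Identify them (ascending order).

fs/2 = 19.075 kHz.
71.15 kHz mod fs = 33 kHz.
33 kHz > fs/2 = 19.075 kHz, folds to fs − 33 kHz = 5.15 kHz.
128.05 kHz mod fs = 13.6 kHz.
13.6 kHz ≤ fs/2 = 19.075 kHz, appears at 13.6 kHz.
100.85 kHz mod fs = 24.55 kHz.
24.55 kHz > fs/2 = 19.075 kHz, folds to fs − 24.55 kHz = 13.6 kHz.
100.85 kHz and 128.05 kHz both map to 13.6 kHz.

100.85 kHz, 128.05 kHz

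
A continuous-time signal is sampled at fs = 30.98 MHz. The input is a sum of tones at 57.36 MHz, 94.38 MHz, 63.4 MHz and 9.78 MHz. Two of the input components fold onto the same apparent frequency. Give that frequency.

fs/2 = 15.49 MHz.
57.36 MHz mod fs = 26.38 MHz.
26.38 MHz > fs/2 = 15.49 MHz, folds to fs − 26.38 MHz = 4.6 MHz.
94.38 MHz mod fs = 1.44 MHz.
1.44 MHz ≤ fs/2 = 15.49 MHz, appears at 1.44 MHz.
63.4 MHz mod fs = 1.44 MHz.
1.44 MHz ≤ fs/2 = 15.49 MHz, appears at 1.44 MHz.
9.78 MHz ≤ fs/2 = 15.49 MHz, passes unchanged.
63.4 MHz and 94.38 MHz both map to 1.44 MHz.

1.44 MHz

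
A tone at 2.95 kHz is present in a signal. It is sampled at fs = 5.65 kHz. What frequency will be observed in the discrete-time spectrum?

2.7 kHz

2.95 kHz > fs/2 = 2.825 kHz, folds to fs − 2.95 kHz = 2.7 kHz.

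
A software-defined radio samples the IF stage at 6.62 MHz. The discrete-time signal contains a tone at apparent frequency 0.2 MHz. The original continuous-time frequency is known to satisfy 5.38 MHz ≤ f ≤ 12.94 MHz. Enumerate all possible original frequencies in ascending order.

6.42 MHz, 6.82 MHz

Frequencies that alias to 0.2 MHz are k·fs ± 0.2 MHz for integer k ≥ 0.
k=0: 0.2 MHz.
k=1: 6.42 MHz, 6.82 MHz.
k=2: 13.04 MHz, 13.44 MHz.
Within [5.38 MHz, 12.94 MHz]: 6.42 MHz, 6.82 MHz.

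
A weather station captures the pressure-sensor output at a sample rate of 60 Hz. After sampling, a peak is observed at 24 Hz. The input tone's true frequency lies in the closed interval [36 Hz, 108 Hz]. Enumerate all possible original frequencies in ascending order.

36 Hz, 84 Hz, 96 Hz

Frequencies that alias to 24 Hz are k·fs ± 24 Hz for integer k ≥ 0.
k=0: 24 Hz.
k=1: 36 Hz, 84 Hz.
k=2: 96 Hz, 144 Hz.
k=3: 156 Hz, 204 Hz.
Within [36 Hz, 108 Hz]: 36 Hz, 84 Hz, 96 Hz.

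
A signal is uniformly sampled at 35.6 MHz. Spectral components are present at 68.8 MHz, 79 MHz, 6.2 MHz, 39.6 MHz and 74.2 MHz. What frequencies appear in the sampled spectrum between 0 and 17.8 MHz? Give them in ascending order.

2.4 MHz, 3 MHz, 4 MHz, 6.2 MHz, 7.8 MHz

fs/2 = 17.8 MHz.
68.8 MHz mod fs = 33.2 MHz.
33.2 MHz > fs/2 = 17.8 MHz, folds to fs − 33.2 MHz = 2.4 MHz.
79 MHz mod fs = 7.8 MHz.
7.8 MHz ≤ fs/2 = 17.8 MHz, appears at 7.8 MHz.
6.2 MHz ≤ fs/2 = 17.8 MHz, passes unchanged.
39.6 MHz mod fs = 4 MHz.
4 MHz ≤ fs/2 = 17.8 MHz, appears at 4 MHz.
74.2 MHz mod fs = 3 MHz.
3 MHz ≤ fs/2 = 17.8 MHz, appears at 3 MHz.
Distinct values: {2.4 MHz, 3 MHz, 4 MHz, 6.2 MHz, 7.8 MHz}.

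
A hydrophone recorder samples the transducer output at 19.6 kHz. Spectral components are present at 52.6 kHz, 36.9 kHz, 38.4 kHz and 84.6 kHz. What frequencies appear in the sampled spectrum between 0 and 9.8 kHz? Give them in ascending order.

fs/2 = 9.8 kHz.
52.6 kHz mod fs = 13.4 kHz.
13.4 kHz > fs/2 = 9.8 kHz, folds to fs − 13.4 kHz = 6.2 kHz.
36.9 kHz mod fs = 17.3 kHz.
17.3 kHz > fs/2 = 9.8 kHz, folds to fs − 17.3 kHz = 2.3 kHz.
38.4 kHz mod fs = 18.8 kHz.
18.8 kHz > fs/2 = 9.8 kHz, folds to fs − 18.8 kHz = 0.8 kHz.
84.6 kHz mod fs = 6.2 kHz.
6.2 kHz ≤ fs/2 = 9.8 kHz, appears at 6.2 kHz.
Distinct values: {0.8 kHz, 2.3 kHz, 6.2 kHz}.

0.8 kHz, 2.3 kHz, 6.2 kHz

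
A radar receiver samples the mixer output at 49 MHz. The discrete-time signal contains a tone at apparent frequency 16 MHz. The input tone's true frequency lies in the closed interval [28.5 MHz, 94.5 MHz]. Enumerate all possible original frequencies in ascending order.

Frequencies that alias to 16 MHz are k·fs ± 16 MHz for integer k ≥ 0.
k=0: 16 MHz.
k=1: 33 MHz, 65 MHz.
k=2: 82 MHz, 114 MHz.
k=3: 131 MHz, 163 MHz.
Within [28.5 MHz, 94.5 MHz]: 33 MHz, 65 MHz, 82 MHz.

33 MHz, 65 MHz, 82 MHz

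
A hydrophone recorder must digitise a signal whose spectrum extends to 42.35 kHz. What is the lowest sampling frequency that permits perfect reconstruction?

Nyquist rate = 2 × 42.35 kHz = 84.7 kHz.

84.7 kHz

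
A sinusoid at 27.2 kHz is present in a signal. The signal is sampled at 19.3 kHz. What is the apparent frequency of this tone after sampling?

7.9 kHz

27.2 kHz mod fs = 7.9 kHz.
7.9 kHz ≤ fs/2 = 9.65 kHz, appears at 7.9 kHz.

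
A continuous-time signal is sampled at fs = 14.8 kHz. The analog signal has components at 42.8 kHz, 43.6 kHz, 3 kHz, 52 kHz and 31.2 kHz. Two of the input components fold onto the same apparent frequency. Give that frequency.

fs/2 = 7.4 kHz.
42.8 kHz mod fs = 13.2 kHz.
13.2 kHz > fs/2 = 7.4 kHz, folds to fs − 13.2 kHz = 1.6 kHz.
43.6 kHz mod fs = 14 kHz.
14 kHz > fs/2 = 7.4 kHz, folds to fs − 14 kHz = 0.8 kHz.
3 kHz ≤ fs/2 = 7.4 kHz, passes unchanged.
52 kHz mod fs = 7.6 kHz.
7.6 kHz > fs/2 = 7.4 kHz, folds to fs − 7.6 kHz = 7.2 kHz.
31.2 kHz mod fs = 1.6 kHz.
1.6 kHz ≤ fs/2 = 7.4 kHz, appears at 1.6 kHz.
31.2 kHz and 42.8 kHz both map to 1.6 kHz.

1.6 kHz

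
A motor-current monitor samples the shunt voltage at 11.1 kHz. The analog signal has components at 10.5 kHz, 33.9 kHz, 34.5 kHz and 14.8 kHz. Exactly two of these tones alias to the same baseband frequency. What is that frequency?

fs/2 = 5.55 kHz.
10.5 kHz > fs/2 = 5.55 kHz, folds to fs − 10.5 kHz = 0.6 kHz.
33.9 kHz mod fs = 0.6 kHz.
0.6 kHz ≤ fs/2 = 5.55 kHz, appears at 0.6 kHz.
34.5 kHz mod fs = 1.2 kHz.
1.2 kHz ≤ fs/2 = 5.55 kHz, appears at 1.2 kHz.
14.8 kHz mod fs = 3.7 kHz.
3.7 kHz ≤ fs/2 = 5.55 kHz, appears at 3.7 kHz.
10.5 kHz and 33.9 kHz both map to 0.6 kHz.

0.6 kHz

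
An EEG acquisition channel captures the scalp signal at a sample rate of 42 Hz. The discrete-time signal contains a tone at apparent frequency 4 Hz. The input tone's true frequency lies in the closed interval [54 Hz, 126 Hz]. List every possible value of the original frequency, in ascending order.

80 Hz, 88 Hz, 122 Hz

Frequencies that alias to 4 Hz are k·fs ± 4 Hz for integer k ≥ 0.
k=0: 4 Hz.
k=1: 38 Hz, 46 Hz.
k=2: 80 Hz, 88 Hz.
k=3: 122 Hz, 130 Hz.
k=4: 164 Hz, 172 Hz.
Within [54 Hz, 126 Hz]: 80 Hz, 88 Hz, 122 Hz.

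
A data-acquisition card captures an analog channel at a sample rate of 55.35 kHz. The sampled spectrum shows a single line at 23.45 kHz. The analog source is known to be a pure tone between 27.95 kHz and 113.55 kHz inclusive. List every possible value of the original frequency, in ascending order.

31.9 kHz, 78.8 kHz, 87.25 kHz

Frequencies that alias to 23.45 kHz are k·fs ± 23.45 kHz for integer k ≥ 0.
k=0: 23.45 kHz.
k=1: 31.9 kHz, 78.8 kHz.
k=2: 87.25 kHz, 134.15 kHz.
k=3: 142.6 kHz, 189.5 kHz.
Within [27.95 kHz, 113.55 kHz]: 31.9 kHz, 78.8 kHz, 87.25 kHz.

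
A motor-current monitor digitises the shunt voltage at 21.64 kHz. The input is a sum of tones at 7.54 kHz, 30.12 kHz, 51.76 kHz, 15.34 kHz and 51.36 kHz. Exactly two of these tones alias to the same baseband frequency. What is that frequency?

8.48 kHz

fs/2 = 10.82 kHz.
7.54 kHz ≤ fs/2 = 10.82 kHz, passes unchanged.
30.12 kHz mod fs = 8.48 kHz.
8.48 kHz ≤ fs/2 = 10.82 kHz, appears at 8.48 kHz.
51.76 kHz mod fs = 8.48 kHz.
8.48 kHz ≤ fs/2 = 10.82 kHz, appears at 8.48 kHz.
15.34 kHz > fs/2 = 10.82 kHz, folds to fs − 15.34 kHz = 6.3 kHz.
51.36 kHz mod fs = 8.08 kHz.
8.08 kHz ≤ fs/2 = 10.82 kHz, appears at 8.08 kHz.
30.12 kHz and 51.76 kHz both map to 8.48 kHz.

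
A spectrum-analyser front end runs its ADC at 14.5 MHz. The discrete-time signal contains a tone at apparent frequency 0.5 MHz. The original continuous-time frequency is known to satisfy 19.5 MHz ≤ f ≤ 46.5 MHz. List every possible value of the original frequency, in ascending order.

Frequencies that alias to 0.5 MHz are k·fs ± 0.5 MHz for integer k ≥ 0.
k=0: 0.5 MHz.
k=1: 14 MHz, 15 MHz.
k=2: 28.5 MHz, 29.5 MHz.
k=3: 43 MHz, 44 MHz.
k=4: 57.5 MHz, 58.5 MHz.
Within [19.5 MHz, 46.5 MHz]: 28.5 MHz, 29.5 MHz, 43 MHz, 44 MHz.

28.5 MHz, 29.5 MHz, 43 MHz, 44 MHz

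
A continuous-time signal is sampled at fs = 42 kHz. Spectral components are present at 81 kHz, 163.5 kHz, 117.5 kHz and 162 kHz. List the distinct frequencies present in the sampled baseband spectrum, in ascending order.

fs/2 = 21 kHz.
81 kHz mod fs = 39 kHz.
39 kHz > fs/2 = 21 kHz, folds to fs − 39 kHz = 3 kHz.
163.5 kHz mod fs = 37.5 kHz.
37.5 kHz > fs/2 = 21 kHz, folds to fs − 37.5 kHz = 4.5 kHz.
117.5 kHz mod fs = 33.5 kHz.
33.5 kHz > fs/2 = 21 kHz, folds to fs − 33.5 kHz = 8.5 kHz.
162 kHz mod fs = 36 kHz.
36 kHz > fs/2 = 21 kHz, folds to fs − 36 kHz = 6 kHz.
Distinct values: {3 kHz, 4.5 kHz, 6 kHz, 8.5 kHz}.

3 kHz, 4.5 kHz, 6 kHz, 8.5 kHz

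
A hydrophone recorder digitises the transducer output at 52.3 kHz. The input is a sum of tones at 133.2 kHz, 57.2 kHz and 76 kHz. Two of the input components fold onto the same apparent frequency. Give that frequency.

fs/2 = 26.15 kHz.
133.2 kHz mod fs = 28.6 kHz.
28.6 kHz > fs/2 = 26.15 kHz, folds to fs − 28.6 kHz = 23.7 kHz.
57.2 kHz mod fs = 4.9 kHz.
4.9 kHz ≤ fs/2 = 26.15 kHz, appears at 4.9 kHz.
76 kHz mod fs = 23.7 kHz.
23.7 kHz ≤ fs/2 = 26.15 kHz, appears at 23.7 kHz.
76 kHz and 133.2 kHz both map to 23.7 kHz.

23.7 kHz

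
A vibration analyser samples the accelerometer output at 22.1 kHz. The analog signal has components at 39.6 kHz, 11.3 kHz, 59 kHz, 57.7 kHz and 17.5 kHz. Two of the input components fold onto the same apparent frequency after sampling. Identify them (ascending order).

fs/2 = 11.05 kHz.
39.6 kHz mod fs = 17.5 kHz.
17.5 kHz > fs/2 = 11.05 kHz, folds to fs − 17.5 kHz = 4.6 kHz.
11.3 kHz > fs/2 = 11.05 kHz, folds to fs − 11.3 kHz = 10.8 kHz.
59 kHz mod fs = 14.8 kHz.
14.8 kHz > fs/2 = 11.05 kHz, folds to fs − 14.8 kHz = 7.3 kHz.
57.7 kHz mod fs = 13.5 kHz.
13.5 kHz > fs/2 = 11.05 kHz, folds to fs − 13.5 kHz = 8.6 kHz.
17.5 kHz > fs/2 = 11.05 kHz, folds to fs − 17.5 kHz = 4.6 kHz.
17.5 kHz and 39.6 kHz both map to 4.6 kHz.

17.5 kHz, 39.6 kHz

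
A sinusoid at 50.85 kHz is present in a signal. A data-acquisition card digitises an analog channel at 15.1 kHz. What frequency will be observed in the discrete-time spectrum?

50.85 kHz mod fs = 5.55 kHz.
5.55 kHz ≤ fs/2 = 7.55 kHz, appears at 5.55 kHz.

5.55 kHz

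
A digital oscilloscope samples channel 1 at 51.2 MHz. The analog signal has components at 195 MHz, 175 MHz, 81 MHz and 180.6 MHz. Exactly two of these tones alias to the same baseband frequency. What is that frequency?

21.4 MHz

fs/2 = 25.6 MHz.
195 MHz mod fs = 41.4 MHz.
41.4 MHz > fs/2 = 25.6 MHz, folds to fs − 41.4 MHz = 9.8 MHz.
175 MHz mod fs = 21.4 MHz.
21.4 MHz ≤ fs/2 = 25.6 MHz, appears at 21.4 MHz.
81 MHz mod fs = 29.8 MHz.
29.8 MHz > fs/2 = 25.6 MHz, folds to fs − 29.8 MHz = 21.4 MHz.
180.6 MHz mod fs = 27 MHz.
27 MHz > fs/2 = 25.6 MHz, folds to fs − 27 MHz = 24.2 MHz.
81 MHz and 175 MHz both map to 21.4 MHz.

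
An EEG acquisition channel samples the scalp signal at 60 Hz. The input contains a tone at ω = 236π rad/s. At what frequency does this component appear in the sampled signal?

2 Hz

ω = 236π rad/s → f = ω/(2π) = 118 Hz.
118 Hz mod fs = 58 Hz.
58 Hz > fs/2 = 30 Hz, folds to fs − 58 Hz = 2 Hz.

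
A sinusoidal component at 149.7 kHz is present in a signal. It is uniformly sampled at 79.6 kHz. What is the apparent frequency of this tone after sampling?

9.5 kHz

149.7 kHz mod fs = 70.1 kHz.
70.1 kHz > fs/2 = 39.8 kHz, folds to fs − 70.1 kHz = 9.5 kHz.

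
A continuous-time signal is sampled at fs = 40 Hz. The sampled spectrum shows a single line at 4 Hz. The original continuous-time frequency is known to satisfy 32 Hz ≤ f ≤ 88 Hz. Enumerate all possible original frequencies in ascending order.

Frequencies that alias to 4 Hz are k·fs ± 4 Hz for integer k ≥ 0.
k=0: 4 Hz.
k=1: 36 Hz, 44 Hz.
k=2: 76 Hz, 84 Hz.
k=3: 116 Hz, 124 Hz.
Within [32 Hz, 88 Hz]: 36 Hz, 44 Hz, 76 Hz, 84 Hz.

36 Hz, 44 Hz, 76 Hz, 84 Hz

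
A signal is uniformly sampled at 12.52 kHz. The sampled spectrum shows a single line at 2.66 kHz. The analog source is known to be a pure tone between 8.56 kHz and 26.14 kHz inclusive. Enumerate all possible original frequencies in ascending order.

Frequencies that alias to 2.66 kHz are k·fs ± 2.66 kHz for integer k ≥ 0.
k=0: 2.66 kHz.
k=1: 9.86 kHz, 15.18 kHz.
k=2: 22.38 kHz, 27.7 kHz.
k=3: 34.9 kHz, 40.22 kHz.
Within [8.56 kHz, 26.14 kHz]: 9.86 kHz, 15.18 kHz, 22.38 kHz.

9.86 kHz, 15.18 kHz, 22.38 kHz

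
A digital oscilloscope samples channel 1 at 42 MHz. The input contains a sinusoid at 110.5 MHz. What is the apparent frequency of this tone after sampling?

110.5 MHz mod fs = 26.5 MHz.
26.5 MHz > fs/2 = 21 MHz, folds to fs − 26.5 MHz = 15.5 MHz.

15.5 MHz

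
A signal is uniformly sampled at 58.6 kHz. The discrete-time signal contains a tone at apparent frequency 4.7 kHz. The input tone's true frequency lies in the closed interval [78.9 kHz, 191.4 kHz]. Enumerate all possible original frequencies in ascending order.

112.5 kHz, 121.9 kHz, 171.1 kHz, 180.5 kHz

Frequencies that alias to 4.7 kHz are k·fs ± 4.7 kHz for integer k ≥ 0.
k=0: 4.7 kHz.
k=1: 53.9 kHz, 63.3 kHz.
k=2: 112.5 kHz, 121.9 kHz.
k=3: 171.1 kHz, 180.5 kHz.
k=4: 229.7 kHz, 239.1 kHz.
Within [78.9 kHz, 191.4 kHz]: 112.5 kHz, 121.9 kHz, 171.1 kHz, 180.5 kHz.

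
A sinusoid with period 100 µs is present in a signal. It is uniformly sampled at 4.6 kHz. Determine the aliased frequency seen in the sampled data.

T = 100 µs → f = 1/T = 10 kHz.
10 kHz mod fs = 0.8 kHz.
0.8 kHz ≤ fs/2 = 2.3 kHz, appears at 0.8 kHz.

0.8 kHz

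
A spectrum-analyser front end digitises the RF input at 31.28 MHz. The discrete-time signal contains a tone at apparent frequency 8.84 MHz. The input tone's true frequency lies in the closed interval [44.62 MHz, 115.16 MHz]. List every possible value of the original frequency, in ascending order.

53.72 MHz, 71.4 MHz, 85 MHz, 102.68 MHz

Frequencies that alias to 8.84 MHz are k·fs ± 8.84 MHz for integer k ≥ 0.
k=0: 8.84 MHz.
k=1: 22.44 MHz, 40.12 MHz.
k=2: 53.72 MHz, 71.4 MHz.
k=3: 85 MHz, 102.68 MHz.
k=4: 116.28 MHz, 133.96 MHz.
Within [44.62 MHz, 115.16 MHz]: 53.72 MHz, 71.4 MHz, 85 MHz, 102.68 MHz.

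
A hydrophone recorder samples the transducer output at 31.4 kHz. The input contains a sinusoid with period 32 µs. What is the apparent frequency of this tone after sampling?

T = 32 µs → f = 1/T = 31.25 kHz.
31.25 kHz > fs/2 = 15.7 kHz, folds to fs − 31.25 kHz = 0.15 kHz.

0.15 kHz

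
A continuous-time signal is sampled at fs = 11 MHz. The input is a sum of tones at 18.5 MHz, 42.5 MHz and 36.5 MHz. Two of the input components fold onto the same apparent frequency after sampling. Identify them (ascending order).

fs/2 = 5.5 MHz.
18.5 MHz mod fs = 7.5 MHz.
7.5 MHz > fs/2 = 5.5 MHz, folds to fs − 7.5 MHz = 3.5 MHz.
42.5 MHz mod fs = 9.5 MHz.
9.5 MHz > fs/2 = 5.5 MHz, folds to fs − 9.5 MHz = 1.5 MHz.
36.5 MHz mod fs = 3.5 MHz.
3.5 MHz ≤ fs/2 = 5.5 MHz, appears at 3.5 MHz.
18.5 MHz and 36.5 MHz both map to 3.5 MHz.

18.5 MHz, 36.5 MHz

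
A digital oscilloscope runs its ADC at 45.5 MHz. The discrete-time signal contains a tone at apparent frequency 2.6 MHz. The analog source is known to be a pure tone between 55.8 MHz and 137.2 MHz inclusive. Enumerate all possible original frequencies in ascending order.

Frequencies that alias to 2.6 MHz are k·fs ± 2.6 MHz for integer k ≥ 0.
k=0: 2.6 MHz.
k=1: 42.9 MHz, 48.1 MHz.
k=2: 88.4 MHz, 93.6 MHz.
k=3: 133.9 MHz, 139.1 MHz.
k=4: 179.4 MHz, 184.6 MHz.
Within [55.8 MHz, 137.2 MHz]: 88.4 MHz, 93.6 MHz, 133.9 MHz.

88.4 MHz, 93.6 MHz, 133.9 MHz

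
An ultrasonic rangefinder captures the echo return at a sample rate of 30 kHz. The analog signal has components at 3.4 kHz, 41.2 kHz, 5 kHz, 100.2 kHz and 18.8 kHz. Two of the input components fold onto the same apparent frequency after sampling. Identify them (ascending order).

18.8 kHz, 41.2 kHz

fs/2 = 15 kHz.
3.4 kHz ≤ fs/2 = 15 kHz, passes unchanged.
41.2 kHz mod fs = 11.2 kHz.
11.2 kHz ≤ fs/2 = 15 kHz, appears at 11.2 kHz.
5 kHz ≤ fs/2 = 15 kHz, passes unchanged.
100.2 kHz mod fs = 10.2 kHz.
10.2 kHz ≤ fs/2 = 15 kHz, appears at 10.2 kHz.
18.8 kHz > fs/2 = 15 kHz, folds to fs − 18.8 kHz = 11.2 kHz.
18.8 kHz and 41.2 kHz both map to 11.2 kHz.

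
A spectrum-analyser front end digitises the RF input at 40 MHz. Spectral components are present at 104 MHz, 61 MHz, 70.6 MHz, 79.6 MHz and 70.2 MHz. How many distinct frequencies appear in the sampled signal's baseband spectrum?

5

fs/2 = 20 MHz.
104 MHz mod fs = 24 MHz.
24 MHz > fs/2 = 20 MHz, folds to fs − 24 MHz = 16 MHz.
61 MHz mod fs = 21 MHz.
21 MHz > fs/2 = 20 MHz, folds to fs − 21 MHz = 19 MHz.
70.6 MHz mod fs = 30.6 MHz.
30.6 MHz > fs/2 = 20 MHz, folds to fs − 30.6 MHz = 9.4 MHz.
79.6 MHz mod fs = 39.6 MHz.
39.6 MHz > fs/2 = 20 MHz, folds to fs − 39.6 MHz = 0.4 MHz.
70.2 MHz mod fs = 30.2 MHz.
30.2 MHz > fs/2 = 20 MHz, folds to fs − 30.2 MHz = 9.8 MHz.
Distinct values: {0.4 MHz, 9.4 MHz, 9.8 MHz, 16 MHz, 19 MHz} → 5.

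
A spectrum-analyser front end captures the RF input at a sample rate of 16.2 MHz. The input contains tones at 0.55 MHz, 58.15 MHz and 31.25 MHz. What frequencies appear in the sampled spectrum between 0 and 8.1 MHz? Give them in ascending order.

fs/2 = 8.1 MHz.
0.55 MHz ≤ fs/2 = 8.1 MHz, passes unchanged.
58.15 MHz mod fs = 9.55 MHz.
9.55 MHz > fs/2 = 8.1 MHz, folds to fs − 9.55 MHz = 6.65 MHz.
31.25 MHz mod fs = 15.05 MHz.
15.05 MHz > fs/2 = 8.1 MHz, folds to fs − 15.05 MHz = 1.15 MHz.
Distinct values: {0.55 MHz, 1.15 MHz, 6.65 MHz}.

0.55 MHz, 1.15 MHz, 6.65 MHz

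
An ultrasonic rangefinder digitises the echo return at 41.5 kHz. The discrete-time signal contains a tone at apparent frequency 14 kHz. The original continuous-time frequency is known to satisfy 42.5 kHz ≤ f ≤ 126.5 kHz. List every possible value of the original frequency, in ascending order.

Frequencies that alias to 14 kHz are k·fs ± 14 kHz for integer k ≥ 0.
k=0: 14 kHz.
k=1: 27.5 kHz, 55.5 kHz.
k=2: 69 kHz, 97 kHz.
k=3: 110.5 kHz, 138.5 kHz.
k=4: 152 kHz, 180 kHz.
Within [42.5 kHz, 126.5 kHz]: 55.5 kHz, 69 kHz, 97 kHz, 110.5 kHz.

55.5 kHz, 69 kHz, 97 kHz, 110.5 kHz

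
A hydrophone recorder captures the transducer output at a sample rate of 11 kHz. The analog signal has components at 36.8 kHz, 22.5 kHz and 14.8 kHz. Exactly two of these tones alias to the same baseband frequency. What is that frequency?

3.8 kHz

fs/2 = 5.5 kHz.
36.8 kHz mod fs = 3.8 kHz.
3.8 kHz ≤ fs/2 = 5.5 kHz, appears at 3.8 kHz.
22.5 kHz mod fs = 0.5 kHz.
0.5 kHz ≤ fs/2 = 5.5 kHz, appears at 0.5 kHz.
14.8 kHz mod fs = 3.8 kHz.
3.8 kHz ≤ fs/2 = 5.5 kHz, appears at 3.8 kHz.
14.8 kHz and 36.8 kHz both map to 3.8 kHz.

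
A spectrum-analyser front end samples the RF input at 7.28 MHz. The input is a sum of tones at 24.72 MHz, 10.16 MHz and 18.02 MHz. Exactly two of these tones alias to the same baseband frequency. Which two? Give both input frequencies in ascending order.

10.16 MHz, 24.72 MHz

fs/2 = 3.64 MHz.
24.72 MHz mod fs = 2.88 MHz.
2.88 MHz ≤ fs/2 = 3.64 MHz, appears at 2.88 MHz.
10.16 MHz mod fs = 2.88 MHz.
2.88 MHz ≤ fs/2 = 3.64 MHz, appears at 2.88 MHz.
18.02 MHz mod fs = 3.46 MHz.
3.46 MHz ≤ fs/2 = 3.64 MHz, appears at 3.46 MHz.
10.16 MHz and 24.72 MHz both map to 2.88 MHz.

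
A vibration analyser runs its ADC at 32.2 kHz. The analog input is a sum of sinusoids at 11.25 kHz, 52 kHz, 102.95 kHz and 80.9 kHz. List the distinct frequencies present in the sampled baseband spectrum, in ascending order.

6.35 kHz, 11.25 kHz, 12.4 kHz, 15.7 kHz

fs/2 = 16.1 kHz.
11.25 kHz ≤ fs/2 = 16.1 kHz, passes unchanged.
52 kHz mod fs = 19.8 kHz.
19.8 kHz > fs/2 = 16.1 kHz, folds to fs − 19.8 kHz = 12.4 kHz.
102.95 kHz mod fs = 6.35 kHz.
6.35 kHz ≤ fs/2 = 16.1 kHz, appears at 6.35 kHz.
80.9 kHz mod fs = 16.5 kHz.
16.5 kHz > fs/2 = 16.1 kHz, folds to fs − 16.5 kHz = 15.7 kHz.
Distinct values: {6.35 kHz, 11.25 kHz, 12.4 kHz, 15.7 kHz}.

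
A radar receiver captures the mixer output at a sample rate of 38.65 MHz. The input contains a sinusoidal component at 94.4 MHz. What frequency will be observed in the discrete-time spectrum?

17.1 MHz

94.4 MHz mod fs = 17.1 MHz.
17.1 MHz ≤ fs/2 = 19.325 MHz, appears at 17.1 MHz.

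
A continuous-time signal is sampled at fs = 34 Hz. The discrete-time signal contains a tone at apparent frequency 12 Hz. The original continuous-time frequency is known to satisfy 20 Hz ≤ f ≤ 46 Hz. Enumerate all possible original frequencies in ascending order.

22 Hz, 46 Hz

Frequencies that alias to 12 Hz are k·fs ± 12 Hz for integer k ≥ 0.
k=0: 12 Hz.
k=1: 22 Hz, 46 Hz.
k=2: 56 Hz, 80 Hz.
Within [20 Hz, 46 Hz]: 22 Hz, 46 Hz.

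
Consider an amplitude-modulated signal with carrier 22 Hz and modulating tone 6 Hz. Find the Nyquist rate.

AM sidebands sit at fc ± fm = 16 Hz and 28 Hz.
Highest-frequency component: 28 Hz.
Nyquist rate = 2 × 28 Hz = 56 Hz.

56 Hz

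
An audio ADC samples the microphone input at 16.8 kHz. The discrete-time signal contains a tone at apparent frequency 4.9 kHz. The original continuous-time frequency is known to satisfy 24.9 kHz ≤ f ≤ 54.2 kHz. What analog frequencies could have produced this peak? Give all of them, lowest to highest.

Frequencies that alias to 4.9 kHz are k·fs ± 4.9 kHz for integer k ≥ 0.
k=0: 4.9 kHz.
k=1: 11.9 kHz, 21.7 kHz.
k=2: 28.7 kHz, 38.5 kHz.
k=3: 45.5 kHz, 55.3 kHz.
k=4: 62.3 kHz, 72.1 kHz.
Within [24.9 kHz, 54.2 kHz]: 28.7 kHz, 38.5 kHz, 45.5 kHz.

28.7 kHz, 38.5 kHz, 45.5 kHz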